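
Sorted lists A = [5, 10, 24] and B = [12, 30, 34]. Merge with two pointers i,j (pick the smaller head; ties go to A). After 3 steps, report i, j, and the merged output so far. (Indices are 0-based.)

[i=0,j=0] A[i]=5<=B[j]=12 take 5 → i++
[i=1,j=0] A[i]=10<=B[j]=12 take 10 → i++
[i=2,j=0] A[i]=24>B[j]=12 take 12 → j++

i=2, j=1, merged so far=[5, 10, 12]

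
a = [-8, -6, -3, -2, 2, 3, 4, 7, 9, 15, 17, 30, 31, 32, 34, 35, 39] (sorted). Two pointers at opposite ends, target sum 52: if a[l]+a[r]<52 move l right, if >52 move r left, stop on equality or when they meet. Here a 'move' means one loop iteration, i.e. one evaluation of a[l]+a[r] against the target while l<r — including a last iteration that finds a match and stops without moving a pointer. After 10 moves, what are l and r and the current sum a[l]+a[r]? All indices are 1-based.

l=10, r=16, sum=50

[1,17] -8+39=31 <52 → l++
[2,17] -6+39=33 <52 → l++
[3,17] -3+39=36 <52 → l++
[4,17] -2+39=37 <52 → l++
[5,17] 2+39=41 <52 → l++
[6,17] 3+39=42 <52 → l++
[7,17] 4+39=43 <52 → l++
[8,17] 7+39=46 <52 → l++
[9,17] 9+39=48 <52 → l++
[10,17] 15+39=54 >52 → r--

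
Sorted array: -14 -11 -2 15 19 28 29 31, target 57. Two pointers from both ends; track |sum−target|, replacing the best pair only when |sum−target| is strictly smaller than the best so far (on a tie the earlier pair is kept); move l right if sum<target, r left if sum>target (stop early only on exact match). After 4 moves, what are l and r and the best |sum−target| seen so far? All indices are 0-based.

l=4, r=7, best |Δ|=11

l=0 r=7: -14+31=17 d=40 *, l++
l=1 r=7: -11+31=20 d=37 *, l++
l=2 r=7: -2+31=29 d=28 *, l++
l=3 r=7: 15+31=46 d=11 *, l++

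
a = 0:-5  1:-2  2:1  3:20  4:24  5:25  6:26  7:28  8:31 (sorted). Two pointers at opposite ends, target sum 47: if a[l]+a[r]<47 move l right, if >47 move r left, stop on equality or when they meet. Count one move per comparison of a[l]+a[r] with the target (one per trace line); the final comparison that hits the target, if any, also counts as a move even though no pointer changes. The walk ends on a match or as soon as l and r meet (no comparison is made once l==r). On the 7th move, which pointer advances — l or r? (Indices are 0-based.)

r

[0,8] -5+31=26 <47 → l++
[1,8] -2+31=29 <47 → l++
[2,8] 1+31=32 <47 → l++
[3,8] 20+31=51 >47 → r--
[3,7] 20+28=48 >47 → r--
[3,6] 20+26=46 <47 → l++
[4,6] 24+26=50 >47 → r--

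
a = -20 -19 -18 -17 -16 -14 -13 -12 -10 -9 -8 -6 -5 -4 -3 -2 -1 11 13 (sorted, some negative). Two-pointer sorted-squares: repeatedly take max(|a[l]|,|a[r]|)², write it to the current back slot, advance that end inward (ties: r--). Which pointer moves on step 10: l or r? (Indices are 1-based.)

r

[1,19] |-20|>|13| out[19]=400 → l++
[2,19] |-19|>|13| out[18]=361 → l++
[3,19] |-18|>|13| out[17]=324 → l++
[4,19] |-17|>|13| out[16]=289 → l++
[5,19] |-16|>|13| out[15]=256 → l++
[6,19] |-14|>|13| out[14]=196 → l++
[7,19] |-13|<=|13| out[13]=169 → r--
[7,18] |-13|>|11| out[12]=169 → l++
[8,18] |-12|>|11| out[11]=144 → l++
[9,18] |-10|<=|11| out[10]=121 → r--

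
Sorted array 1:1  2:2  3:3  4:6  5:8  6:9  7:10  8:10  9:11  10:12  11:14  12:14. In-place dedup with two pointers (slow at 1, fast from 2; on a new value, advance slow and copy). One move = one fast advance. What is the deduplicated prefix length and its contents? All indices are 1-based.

(s=1,f=2) a[fast]=2≠a[slow]=1 write a[2]=2 → slow++,fast++
(s=2,f=3) a[fast]=3≠a[slow]=2 write a[3]=3 → slow++,fast++
(s=3,f=4) a[fast]=6≠a[slow]=3 write a[4]=6 → slow++,fast++
(s=4,f=5) a[fast]=8≠a[slow]=6 write a[5]=8 → slow++,fast++
(s=5,f=6) a[fast]=9≠a[slow]=8 write a[6]=9 → slow++,fast++
(s=6,f=7) a[fast]=10≠a[slow]=9 write a[7]=10 → slow++,fast++
(s=7,f=8) a[fast]=10=a[slow] dup → fast++
(s=7,f=9) a[fast]=11≠a[slow]=10 write a[8]=11 → slow++,fast++
(s=8,f=10) a[fast]=12≠a[slow]=11 write a[9]=12 → slow++,fast++
(s=9,f=11) a[fast]=14≠a[slow]=12 write a[10]=14 → slow++,fast++
(s=10,f=12) a[fast]=14=a[slow] dup → fast++

length 10; prefix = [1, 2, 3, 6, 8, 9, 10, 11, 12, 14]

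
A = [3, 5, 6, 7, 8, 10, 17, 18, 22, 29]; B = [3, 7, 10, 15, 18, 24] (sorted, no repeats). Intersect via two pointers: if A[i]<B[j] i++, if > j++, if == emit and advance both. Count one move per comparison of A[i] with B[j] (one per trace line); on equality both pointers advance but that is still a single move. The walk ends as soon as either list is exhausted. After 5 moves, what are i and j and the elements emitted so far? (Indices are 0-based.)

i=0 j=0: 3==3 emit, i++,j++
i=1 j=1: 5<7, i++
i=2 j=1: 6<7, i++
i=3 j=1: 7==7 emit, i++,j++
i=4 j=2: 8<10, i++

i=5, j=2, emitted=[3, 7]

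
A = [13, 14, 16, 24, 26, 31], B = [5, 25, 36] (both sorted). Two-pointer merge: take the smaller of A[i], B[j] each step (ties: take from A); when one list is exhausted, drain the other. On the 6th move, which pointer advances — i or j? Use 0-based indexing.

j

i=0 j=0: A[i]=13>B[j]=5 take 5, j++
i=0 j=1: A[i]=13<=B[j]=25 take 13, i++
i=1 j=1: A[i]=14<=B[j]=25 take 14, i++
i=2 j=1: A[i]=16<=B[j]=25 take 16, i++
i=3 j=1: A[i]=24<=B[j]=25 take 24, i++
i=4 j=1: A[i]=26>B[j]=25 take 25, j++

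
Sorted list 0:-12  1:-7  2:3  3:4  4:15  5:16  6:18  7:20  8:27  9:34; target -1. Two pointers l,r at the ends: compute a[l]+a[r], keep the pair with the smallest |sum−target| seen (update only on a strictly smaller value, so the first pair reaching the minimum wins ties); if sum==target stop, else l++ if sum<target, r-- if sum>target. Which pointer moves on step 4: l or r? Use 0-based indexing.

r

l=0 r=9: -12+34=22 d=23 *, r--
l=0 r=8: -12+27=15 d=16 *, r--
l=0 r=7: -12+20=8 d=9 *, r--
l=0 r=6: -12+18=6 d=7 *, r--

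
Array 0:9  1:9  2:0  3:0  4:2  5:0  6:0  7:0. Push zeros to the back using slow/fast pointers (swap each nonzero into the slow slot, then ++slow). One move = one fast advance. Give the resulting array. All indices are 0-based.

[9, 9, 2, 0, 0, 0, 0, 0]

slow=0 fast=0: a[fast]=9≠0 swap→a[0]=9, slow++,fast++
slow=1 fast=1: a[fast]=9≠0 swap→a[1]=9, slow++,fast++
slow=2 fast=2: a[fast]=0, fast++
slow=2 fast=3: a[fast]=0, fast++
slow=2 fast=4: a[fast]=2≠0 swap→a[2]=2, slow++,fast++
slow=3 fast=5: a[fast]=0, fast++
slow=3 fast=6: a[fast]=0, fast++
slow=3 fast=7: a[fast]=0, fast++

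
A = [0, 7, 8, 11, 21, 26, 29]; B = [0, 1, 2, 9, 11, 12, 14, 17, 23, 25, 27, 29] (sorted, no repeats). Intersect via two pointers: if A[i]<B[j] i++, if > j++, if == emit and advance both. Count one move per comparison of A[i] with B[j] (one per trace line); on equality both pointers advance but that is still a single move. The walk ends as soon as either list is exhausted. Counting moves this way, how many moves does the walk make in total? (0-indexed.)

[i=0,j=0] 0==0 emit → i++,j++
[i=1,j=1] 7>1 → j++
[i=1,j=2] 7>2 → j++
[i=1,j=3] 7<9 → i++
[i=2,j=3] 8<9 → i++
[i=3,j=3] 11>9 → j++
[i=3,j=4] 11==11 emit → i++,j++
[i=4,j=5] 21>12 → j++
[i=4,j=6] 21>14 → j++
[i=4,j=7] 21>17 → j++
[i=4,j=8] 21<23 → i++
[i=5,j=8] 26>23 → j++
[i=5,j=9] 26>25 → j++
[i=5,j=10] 26<27 → i++
[i=6,j=10] 29>27 → j++
[i=6,j=11] 29==29 emit → i++,j++

16 moves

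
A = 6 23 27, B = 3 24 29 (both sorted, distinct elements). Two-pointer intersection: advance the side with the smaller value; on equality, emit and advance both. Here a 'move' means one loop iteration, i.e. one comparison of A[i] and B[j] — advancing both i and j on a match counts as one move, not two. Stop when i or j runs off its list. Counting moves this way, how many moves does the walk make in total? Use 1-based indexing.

5 moves

i=1 j=1: 6>3, j++
i=1 j=2: 6<24, i++
i=2 j=2: 23<24, i++
i=3 j=2: 27>24, j++
i=3 j=3: 27<29, i++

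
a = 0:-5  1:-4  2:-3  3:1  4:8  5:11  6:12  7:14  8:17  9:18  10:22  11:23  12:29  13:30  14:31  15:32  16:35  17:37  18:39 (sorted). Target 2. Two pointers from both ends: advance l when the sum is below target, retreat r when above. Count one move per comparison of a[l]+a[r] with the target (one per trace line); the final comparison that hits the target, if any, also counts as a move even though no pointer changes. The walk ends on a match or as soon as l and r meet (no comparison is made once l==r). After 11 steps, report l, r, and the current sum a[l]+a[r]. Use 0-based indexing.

[0,18] -5+39=34 >2 → r--
[0,17] -5+37=32 >2 → r--
[0,16] -5+35=30 >2 → r--
[0,15] -5+32=27 >2 → r--
[0,14] -5+31=26 >2 → r--
[0,13] -5+30=25 >2 → r--
[0,12] -5+29=24 >2 → r--
[0,11] -5+23=18 >2 → r--
[0,10] -5+22=17 >2 → r--
[0,9] -5+18=13 >2 → r--
[0,8] -5+17=12 >2 → r--

l=0, r=7, sum=9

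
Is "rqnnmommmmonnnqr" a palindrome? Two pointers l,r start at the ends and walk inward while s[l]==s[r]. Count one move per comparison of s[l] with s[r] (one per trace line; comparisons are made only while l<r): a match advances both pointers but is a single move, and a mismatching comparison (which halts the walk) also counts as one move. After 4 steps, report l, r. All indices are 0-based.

l=4, r=11

l=0 r=15: 'r'=='r', l++,r--
l=1 r=14: 'q'=='q', l++,r--
l=2 r=13: 'n'=='n', l++,r--
l=3 r=12: 'n'=='n', l++,r--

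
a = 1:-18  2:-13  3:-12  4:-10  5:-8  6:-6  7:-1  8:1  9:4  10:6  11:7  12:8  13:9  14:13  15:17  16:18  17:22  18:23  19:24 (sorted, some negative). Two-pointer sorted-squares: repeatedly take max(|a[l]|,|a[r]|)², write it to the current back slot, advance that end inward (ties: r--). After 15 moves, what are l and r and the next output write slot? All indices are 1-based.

l=1 r=19: |-18|<=|24| out[19]=576, r--
l=1 r=18: |-18|<=|23| out[18]=529, r--
l=1 r=17: |-18|<=|22| out[17]=484, r--
l=1 r=16: |-18|<=|18| out[16]=324, r--
l=1 r=15: |-18|>|17| out[15]=324, l++
l=2 r=15: |-13|<=|17| out[14]=289, r--
l=2 r=14: |-13|<=|13| out[13]=169, r--
l=2 r=13: |-13|>|9| out[12]=169, l++
l=3 r=13: |-12|>|9| out[11]=144, l++
l=4 r=13: |-10|>|9| out[10]=100, l++
l=5 r=13: |-8|<=|9| out[9]=81, r--
l=5 r=12: |-8|<=|8| out[8]=64, r--
l=5 r=11: |-8|>|7| out[7]=64, l++
l=6 r=11: |-6|<=|7| out[6]=49, r--
l=6 r=10: |-6|<=|6| out[5]=36, r--

l=6, r=9, next write slot=4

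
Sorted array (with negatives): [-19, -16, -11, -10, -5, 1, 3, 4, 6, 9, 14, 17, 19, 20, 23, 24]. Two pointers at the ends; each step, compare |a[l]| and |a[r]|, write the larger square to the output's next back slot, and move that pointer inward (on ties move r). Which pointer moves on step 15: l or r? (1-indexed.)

l=1 r=16: |-19|<=|24| out[16]=576, r--
l=1 r=15: |-19|<=|23| out[15]=529, r--
l=1 r=14: |-19|<=|20| out[14]=400, r--
l=1 r=13: |-19|<=|19| out[13]=361, r--
l=1 r=12: |-19|>|17| out[12]=361, l++
l=2 r=12: |-16|<=|17| out[11]=289, r--
l=2 r=11: |-16|>|14| out[10]=256, l++
l=3 r=11: |-11|<=|14| out[9]=196, r--
l=3 r=10: |-11|>|9| out[8]=121, l++
l=4 r=10: |-10|>|9| out[7]=100, l++
l=5 r=10: |-5|<=|9| out[6]=81, r--
l=5 r=9: |-5|<=|6| out[5]=36, r--
l=5 r=8: |-5|>|4| out[4]=25, l++
l=6 r=8: |1|<=|4| out[3]=16, r--
l=6 r=7: |1|<=|3| out[2]=9, r--

r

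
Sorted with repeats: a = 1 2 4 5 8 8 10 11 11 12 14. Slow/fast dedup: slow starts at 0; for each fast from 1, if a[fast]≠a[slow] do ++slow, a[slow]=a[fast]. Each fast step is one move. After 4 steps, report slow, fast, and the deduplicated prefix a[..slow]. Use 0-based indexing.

slow=4, fast=5, prefix=[1, 2, 4, 5, 8]

(s=0,f=1) a[fast]=2≠a[slow]=1 write a[1]=2 → slow++,fast++
(s=1,f=2) a[fast]=4≠a[slow]=2 write a[2]=4 → slow++,fast++
(s=2,f=3) a[fast]=5≠a[slow]=4 write a[3]=5 → slow++,fast++
(s=3,f=4) a[fast]=8≠a[slow]=5 write a[4]=8 → slow++,fast++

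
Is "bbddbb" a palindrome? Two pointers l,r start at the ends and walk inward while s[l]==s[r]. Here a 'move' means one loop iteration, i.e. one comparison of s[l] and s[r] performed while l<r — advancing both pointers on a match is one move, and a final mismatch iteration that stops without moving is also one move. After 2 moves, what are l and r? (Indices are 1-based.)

l=1 r=6: 'b'=='b', l++,r--
l=2 r=5: 'b'=='b', l++,r--

l=3, r=4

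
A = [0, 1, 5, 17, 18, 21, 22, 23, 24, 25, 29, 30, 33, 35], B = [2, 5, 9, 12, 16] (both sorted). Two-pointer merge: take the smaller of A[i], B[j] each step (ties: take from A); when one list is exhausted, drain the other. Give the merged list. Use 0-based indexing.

[i=0,j=0] A[i]=0<=B[j]=2 take 0 → i++
[i=1,j=0] A[i]=1<=B[j]=2 take 1 → i++
[i=2,j=0] A[i]=5>B[j]=2 take 2 → j++
[i=2,j=1] A[i]=5<=B[j]=5 take 5 → i++
[i=3,j=1] A[i]=17>B[j]=5 take 5 → j++
[i=3,j=2] A[i]=17>B[j]=9 take 9 → j++
[i=3,j=3] A[i]=17>B[j]=12 take 12 → j++
[i=3,j=4] A[i]=17>B[j]=16 take 16 → j++
[i=3,j=5] B done, take A[i]=17 → i++
[i=4,j=5] B done, take A[i]=18 → i++
[i=5,j=5] B done, take A[i]=21 → i++
[i=6,j=5] B done, take A[i]=22 → i++
[i=7,j=5] B done, take A[i]=23 → i++
[i=8,j=5] B done, take A[i]=24 → i++
[i=9,j=5] B done, take A[i]=25 → i++
[i=10,j=5] B done, take A[i]=29 → i++
[i=11,j=5] B done, take A[i]=30 → i++
[i=12,j=5] B done, take A[i]=33 → i++
[i=13,j=5] B done, take A[i]=35 → i++

[0, 1, 2, 5, 5, 9, 12, 16, 17, 18, 21, 22, 23, 24, 25, 29, 30, 33, 35]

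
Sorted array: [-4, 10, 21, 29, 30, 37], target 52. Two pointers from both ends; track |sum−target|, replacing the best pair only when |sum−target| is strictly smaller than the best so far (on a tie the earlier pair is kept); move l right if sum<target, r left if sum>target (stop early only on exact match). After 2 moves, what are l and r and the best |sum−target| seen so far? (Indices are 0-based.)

[0,5] -4+37=33 d=19 * → l++
[1,5] 10+37=47 d=5 * → l++

l=2, r=5, best |Δ|=5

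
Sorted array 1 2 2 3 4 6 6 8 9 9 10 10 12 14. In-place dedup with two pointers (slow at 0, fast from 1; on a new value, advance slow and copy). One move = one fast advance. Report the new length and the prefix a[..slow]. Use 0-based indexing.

length 10; prefix = [1, 2, 3, 4, 6, 8, 9, 10, 12, 14]

slow=0 fast=1: a[fast]=2≠a[slow]=1 write a[1]=2, slow++,fast++
slow=1 fast=2: a[fast]=2=a[slow] dup, fast++
slow=1 fast=3: a[fast]=3≠a[slow]=2 write a[2]=3, slow++,fast++
slow=2 fast=4: a[fast]=4≠a[slow]=3 write a[3]=4, slow++,fast++
slow=3 fast=5: a[fast]=6≠a[slow]=4 write a[4]=6, slow++,fast++
slow=4 fast=6: a[fast]=6=a[slow] dup, fast++
slow=4 fast=7: a[fast]=8≠a[slow]=6 write a[5]=8, slow++,fast++
slow=5 fast=8: a[fast]=9≠a[slow]=8 write a[6]=9, slow++,fast++
slow=6 fast=9: a[fast]=9=a[slow] dup, fast++
slow=6 fast=10: a[fast]=10≠a[slow]=9 write a[7]=10, slow++,fast++
slow=7 fast=11: a[fast]=10=a[slow] dup, fast++
slow=7 fast=12: a[fast]=12≠a[slow]=10 write a[8]=12, slow++,fast++
slow=8 fast=13: a[fast]=14≠a[slow]=12 write a[9]=14, slow++,fast++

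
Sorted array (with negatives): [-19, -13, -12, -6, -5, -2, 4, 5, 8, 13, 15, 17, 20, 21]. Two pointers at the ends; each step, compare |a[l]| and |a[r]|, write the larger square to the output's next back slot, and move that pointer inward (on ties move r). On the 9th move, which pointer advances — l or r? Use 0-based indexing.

[0,13] |-19|<=|21| out[13]=441 → r--
[0,12] |-19|<=|20| out[12]=400 → r--
[0,11] |-19|>|17| out[11]=361 → l++
[1,11] |-13|<=|17| out[10]=289 → r--
[1,10] |-13|<=|15| out[9]=225 → r--
[1,9] |-13|<=|13| out[8]=169 → r--
[1,8] |-13|>|8| out[7]=169 → l++
[2,8] |-12|>|8| out[6]=144 → l++
[3,8] |-6|<=|8| out[5]=64 → r--

r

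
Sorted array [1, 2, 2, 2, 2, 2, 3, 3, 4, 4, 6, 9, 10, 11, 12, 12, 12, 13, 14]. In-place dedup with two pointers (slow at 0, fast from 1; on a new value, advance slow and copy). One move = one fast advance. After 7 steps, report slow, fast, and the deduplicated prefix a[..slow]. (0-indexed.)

slow=2, fast=8, prefix=[1, 2, 3]

slow=0 fast=1: a[fast]=2≠a[slow]=1 write a[1]=2, slow++,fast++
slow=1 fast=2: a[fast]=2=a[slow] dup, fast++
slow=1 fast=3: a[fast]=2=a[slow] dup, fast++
slow=1 fast=4: a[fast]=2=a[slow] dup, fast++
slow=1 fast=5: a[fast]=2=a[slow] dup, fast++
slow=1 fast=6: a[fast]=3≠a[slow]=2 write a[2]=3, slow++,fast++
slow=2 fast=7: a[fast]=3=a[slow] dup, fast++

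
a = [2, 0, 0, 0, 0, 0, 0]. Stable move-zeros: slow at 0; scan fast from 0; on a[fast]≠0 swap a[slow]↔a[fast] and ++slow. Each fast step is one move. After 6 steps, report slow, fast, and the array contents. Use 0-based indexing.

slow=1, fast=6, a=[2, 0, 0, 0, 0, 0, 0]

(s=0,f=0) a[fast]=2≠0 swap→a[0]=2 → slow++,fast++
(s=1,f=1) a[fast]=0 → fast++
(s=1,f=2) a[fast]=0 → fast++
(s=1,f=3) a[fast]=0 → fast++
(s=1,f=4) a[fast]=0 → fast++
(s=1,f=5) a[fast]=0 → fast++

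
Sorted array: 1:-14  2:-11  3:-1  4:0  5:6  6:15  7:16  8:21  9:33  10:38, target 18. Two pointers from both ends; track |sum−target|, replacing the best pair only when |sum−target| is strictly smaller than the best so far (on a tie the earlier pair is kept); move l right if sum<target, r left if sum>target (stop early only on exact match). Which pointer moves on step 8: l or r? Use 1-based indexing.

l=1 r=10: -14+38=24 d=6 *, r--
l=1 r=9: -14+33=19 d=1 *, r--
l=1 r=8: -14+21=7 d=11, l++
l=2 r=8: -11+21=10 d=8, l++
l=3 r=8: -1+21=20 d=2, r--
l=3 r=7: -1+16=15 d=3, l++
l=4 r=7: 0+16=16 d=2, l++
l=5 r=7: 6+16=22 d=4, r--

r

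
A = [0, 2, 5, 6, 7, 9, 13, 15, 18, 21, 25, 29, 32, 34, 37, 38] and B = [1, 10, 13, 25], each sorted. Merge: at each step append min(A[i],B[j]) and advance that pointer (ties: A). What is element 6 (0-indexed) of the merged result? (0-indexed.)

[i=0,j=0] A[i]=0<=B[j]=1 take 0 → i++
[i=1,j=0] A[i]=2>B[j]=1 take 1 → j++
[i=1,j=1] A[i]=2<=B[j]=10 take 2 → i++
[i=2,j=1] A[i]=5<=B[j]=10 take 5 → i++
[i=3,j=1] A[i]=6<=B[j]=10 take 6 → i++
[i=4,j=1] A[i]=7<=B[j]=10 take 7 → i++
[i=5,j=1] A[i]=9<=B[j]=10 take 9 → i++
[i=6,j=1] A[i]=13>B[j]=10 take 10 → j++
[i=6,j=2] A[i]=13<=B[j]=13 take 13 → i++
[i=7,j=2] A[i]=15>B[j]=13 take 13 → j++
[i=7,j=3] A[i]=15<=B[j]=25 take 15 → i++
[i=8,j=3] A[i]=18<=B[j]=25 take 18 → i++
[i=9,j=3] A[i]=21<=B[j]=25 take 21 → i++
[i=10,j=3] A[i]=25<=B[j]=25 take 25 → i++
[i=11,j=3] A[i]=29>B[j]=25 take 25 → j++
[i=11,j=4] B done, take A[i]=29 → i++
[i=12,j=4] B done, take A[i]=32 → i++
[i=13,j=4] B done, take A[i]=34 → i++
[i=14,j=4] B done, take A[i]=37 → i++
[i=15,j=4] B done, take A[i]=38 → i++

merged[6] = 9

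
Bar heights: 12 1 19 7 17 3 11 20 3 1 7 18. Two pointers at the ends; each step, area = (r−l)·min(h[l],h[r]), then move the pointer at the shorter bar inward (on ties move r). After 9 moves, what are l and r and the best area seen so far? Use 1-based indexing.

l=1 r=12: min(12,18)*11=132 best=132 *, l++
l=2 r=12: min(1,18)*10=10 best=132, l++
l=3 r=12: min(19,18)*9=162 best=162 *, r--
l=3 r=11: min(19,7)*8=56 best=162, r--
l=3 r=10: min(19,1)*7=7 best=162, r--
l=3 r=9: min(19,3)*6=18 best=162, r--
l=3 r=8: min(19,20)*5=95 best=162, l++
l=4 r=8: min(7,20)*4=28 best=162, l++
l=5 r=8: min(17,20)*3=51 best=162, l++

l=6, r=8, best area=162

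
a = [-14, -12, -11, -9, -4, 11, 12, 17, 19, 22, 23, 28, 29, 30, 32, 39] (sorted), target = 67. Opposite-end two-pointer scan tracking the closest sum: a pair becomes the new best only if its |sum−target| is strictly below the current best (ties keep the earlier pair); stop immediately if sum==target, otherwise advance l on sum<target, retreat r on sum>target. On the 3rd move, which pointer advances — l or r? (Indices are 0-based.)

[0,15] -14+39=25 d=42 * → l++
[1,15] -12+39=27 d=40 * → l++
[2,15] -11+39=28 d=39 * → l++

l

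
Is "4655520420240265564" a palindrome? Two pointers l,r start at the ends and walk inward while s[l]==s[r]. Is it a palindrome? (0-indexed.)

l=0 r=18: '4'=='4', l++,r--
l=1 r=17: '6'=='6', l++,r--
l=2 r=16: '5'=='5', l++,r--
l=3 r=15: '5'=='5', l++,r--
l=4 r=14: '5'!='6', stop

not a palindrome (mismatch at 4,14)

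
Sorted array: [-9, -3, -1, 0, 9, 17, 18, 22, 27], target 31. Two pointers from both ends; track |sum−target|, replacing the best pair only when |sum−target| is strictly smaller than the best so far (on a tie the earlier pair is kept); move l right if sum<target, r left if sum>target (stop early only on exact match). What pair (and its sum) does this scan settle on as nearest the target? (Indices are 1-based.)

l=1 r=9: -9+27=18 d=13 *, l++
l=2 r=9: -3+27=24 d=7 *, l++
l=3 r=9: -1+27=26 d=5 *, l++
l=4 r=9: 0+27=27 d=4 *, l++
l=5 r=9: 9+27=36 d=5, r--
l=5 r=8: 9+22=31 d=0 *, stop

pair (9, 22) with sum 31 (|Δ|=0)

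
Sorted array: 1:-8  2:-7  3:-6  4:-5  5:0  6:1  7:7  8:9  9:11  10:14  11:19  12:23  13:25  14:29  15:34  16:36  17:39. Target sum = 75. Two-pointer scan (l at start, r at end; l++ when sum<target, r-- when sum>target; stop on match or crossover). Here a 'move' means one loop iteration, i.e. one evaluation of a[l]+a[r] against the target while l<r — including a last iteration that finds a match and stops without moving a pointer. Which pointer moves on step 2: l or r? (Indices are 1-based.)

[1,17] -8+39=31 <75 → l++
[2,17] -7+39=32 <75 → l++

l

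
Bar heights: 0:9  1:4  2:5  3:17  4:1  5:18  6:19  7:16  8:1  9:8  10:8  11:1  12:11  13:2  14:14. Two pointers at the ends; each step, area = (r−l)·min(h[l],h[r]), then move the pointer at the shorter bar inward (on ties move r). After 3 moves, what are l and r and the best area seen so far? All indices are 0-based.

l=0 r=14: min(9,14)*14=126 best=126 *, l++
l=1 r=14: min(4,14)*13=52 best=126, l++
l=2 r=14: min(5,14)*12=60 best=126, l++

l=3, r=14, best area=126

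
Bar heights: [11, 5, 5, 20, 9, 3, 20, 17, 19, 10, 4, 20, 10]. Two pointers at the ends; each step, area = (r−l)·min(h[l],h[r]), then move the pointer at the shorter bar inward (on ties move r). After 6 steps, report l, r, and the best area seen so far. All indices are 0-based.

[0,12] min(11,10)*12=120 best=120 * → r--
[0,11] min(11,20)*11=121 best=121 * → l++
[1,11] min(5,20)*10=50 best=121 → l++
[2,11] min(5,20)*9=45 best=121 → l++
[3,11] min(20,20)*8=160 best=160 * → r--
[3,10] min(20,4)*7=28 best=160 → r--

l=3, r=9, best area=160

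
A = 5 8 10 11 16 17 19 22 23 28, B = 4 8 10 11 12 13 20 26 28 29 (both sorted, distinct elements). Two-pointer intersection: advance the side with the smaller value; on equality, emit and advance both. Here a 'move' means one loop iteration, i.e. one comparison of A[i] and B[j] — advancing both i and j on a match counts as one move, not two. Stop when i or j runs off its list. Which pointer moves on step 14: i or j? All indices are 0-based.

i=0 j=0: 5>4, j++
i=0 j=1: 5<8, i++
i=1 j=1: 8==8 emit, i++,j++
i=2 j=2: 10==10 emit, i++,j++
i=3 j=3: 11==11 emit, i++,j++
i=4 j=4: 16>12, j++
i=4 j=5: 16>13, j++
i=4 j=6: 16<20, i++
i=5 j=6: 17<20, i++
i=6 j=6: 19<20, i++
i=7 j=6: 22>20, j++
i=7 j=7: 22<26, i++
i=8 j=7: 23<26, i++
i=9 j=7: 28>26, j++

j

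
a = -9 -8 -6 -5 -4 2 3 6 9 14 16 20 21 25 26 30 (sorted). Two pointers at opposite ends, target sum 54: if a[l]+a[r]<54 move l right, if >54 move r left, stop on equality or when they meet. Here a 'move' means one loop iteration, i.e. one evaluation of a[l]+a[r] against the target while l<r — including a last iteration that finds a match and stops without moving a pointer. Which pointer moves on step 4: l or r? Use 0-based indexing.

l

l=0 r=15: -9+30=21 <54, l++
l=1 r=15: -8+30=22 <54, l++
l=2 r=15: -6+30=24 <54, l++
l=3 r=15: -5+30=25 <54, l++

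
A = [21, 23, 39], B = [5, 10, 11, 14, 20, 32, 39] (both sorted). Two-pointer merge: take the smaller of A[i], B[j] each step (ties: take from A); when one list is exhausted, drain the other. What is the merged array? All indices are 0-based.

[5, 10, 11, 14, 20, 21, 23, 32, 39, 39]

[i=0,j=0] A[i]=21>B[j]=5 take 5 → j++
[i=0,j=1] A[i]=21>B[j]=10 take 10 → j++
[i=0,j=2] A[i]=21>B[j]=11 take 11 → j++
[i=0,j=3] A[i]=21>B[j]=14 take 14 → j++
[i=0,j=4] A[i]=21>B[j]=20 take 20 → j++
[i=0,j=5] A[i]=21<=B[j]=32 take 21 → i++
[i=1,j=5] A[i]=23<=B[j]=32 take 23 → i++
[i=2,j=5] A[i]=39>B[j]=32 take 32 → j++
[i=2,j=6] A[i]=39<=B[j]=39 take 39 → i++
[i=3,j=6] A done, take B[j]=39 → j++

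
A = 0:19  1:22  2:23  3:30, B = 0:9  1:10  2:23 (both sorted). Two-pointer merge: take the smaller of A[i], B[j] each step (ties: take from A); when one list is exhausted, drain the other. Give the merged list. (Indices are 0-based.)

[9, 10, 19, 22, 23, 23, 30]

i=0 j=0: A[i]=19>B[j]=9 take 9, j++
i=0 j=1: A[i]=19>B[j]=10 take 10, j++
i=0 j=2: A[i]=19<=B[j]=23 take 19, i++
i=1 j=2: A[i]=22<=B[j]=23 take 22, i++
i=2 j=2: A[i]=23<=B[j]=23 take 23, i++
i=3 j=2: A[i]=30>B[j]=23 take 23, j++
i=3 j=3: B done, take A[i]=30, i++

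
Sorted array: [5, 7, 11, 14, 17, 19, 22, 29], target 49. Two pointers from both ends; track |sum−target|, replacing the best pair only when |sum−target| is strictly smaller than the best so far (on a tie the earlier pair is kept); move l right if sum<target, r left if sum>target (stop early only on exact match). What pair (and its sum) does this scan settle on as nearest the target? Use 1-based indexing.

pair (19, 29) with sum 48 (|Δ|=1)

l=1 r=8: 5+29=34 d=15 *, l++
l=2 r=8: 7+29=36 d=13 *, l++
l=3 r=8: 11+29=40 d=9 *, l++
l=4 r=8: 14+29=43 d=6 *, l++
l=5 r=8: 17+29=46 d=3 *, l++
l=6 r=8: 19+29=48 d=1 *, l++
l=7 r=8: 22+29=51 d=2, r--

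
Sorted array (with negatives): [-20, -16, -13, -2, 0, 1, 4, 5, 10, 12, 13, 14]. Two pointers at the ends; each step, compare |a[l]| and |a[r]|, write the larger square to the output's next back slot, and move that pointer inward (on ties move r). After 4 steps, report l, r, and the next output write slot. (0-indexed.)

l=2, r=9, next write slot=7

l=0 r=11: |-20|>|14| out[11]=400, l++
l=1 r=11: |-16|>|14| out[10]=256, l++
l=2 r=11: |-13|<=|14| out[9]=196, r--
l=2 r=10: |-13|<=|13| out[8]=169, r--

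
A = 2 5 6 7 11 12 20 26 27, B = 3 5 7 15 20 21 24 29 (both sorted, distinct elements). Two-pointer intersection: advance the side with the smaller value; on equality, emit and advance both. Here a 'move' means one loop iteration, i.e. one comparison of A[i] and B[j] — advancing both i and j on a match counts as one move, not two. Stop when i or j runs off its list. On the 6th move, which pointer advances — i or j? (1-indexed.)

i

i=1 j=1: 2<3, i++
i=2 j=1: 5>3, j++
i=2 j=2: 5==5 emit, i++,j++
i=3 j=3: 6<7, i++
i=4 j=3: 7==7 emit, i++,j++
i=5 j=4: 11<15, i++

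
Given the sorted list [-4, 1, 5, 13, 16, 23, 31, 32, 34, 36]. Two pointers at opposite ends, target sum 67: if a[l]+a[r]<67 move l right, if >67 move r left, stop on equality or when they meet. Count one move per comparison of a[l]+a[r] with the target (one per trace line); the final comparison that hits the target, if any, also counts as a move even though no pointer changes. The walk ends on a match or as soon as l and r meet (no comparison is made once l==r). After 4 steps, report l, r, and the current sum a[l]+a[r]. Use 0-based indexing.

l=0 r=9: -4+36=32 <67, l++
l=1 r=9: 1+36=37 <67, l++
l=2 r=9: 5+36=41 <67, l++
l=3 r=9: 13+36=49 <67, l++

l=4, r=9, sum=52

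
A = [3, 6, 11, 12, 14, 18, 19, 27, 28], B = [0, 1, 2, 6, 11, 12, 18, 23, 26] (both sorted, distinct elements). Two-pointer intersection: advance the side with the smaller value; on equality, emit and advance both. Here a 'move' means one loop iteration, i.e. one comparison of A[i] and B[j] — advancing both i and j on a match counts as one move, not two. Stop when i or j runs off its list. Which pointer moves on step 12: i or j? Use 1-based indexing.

j

i=1 j=1: 3>0, j++
i=1 j=2: 3>1, j++
i=1 j=3: 3>2, j++
i=1 j=4: 3<6, i++
i=2 j=4: 6==6 emit, i++,j++
i=3 j=5: 11==11 emit, i++,j++
i=4 j=6: 12==12 emit, i++,j++
i=5 j=7: 14<18, i++
i=6 j=7: 18==18 emit, i++,j++
i=7 j=8: 19<23, i++
i=8 j=8: 27>23, j++
i=8 j=9: 27>26, j++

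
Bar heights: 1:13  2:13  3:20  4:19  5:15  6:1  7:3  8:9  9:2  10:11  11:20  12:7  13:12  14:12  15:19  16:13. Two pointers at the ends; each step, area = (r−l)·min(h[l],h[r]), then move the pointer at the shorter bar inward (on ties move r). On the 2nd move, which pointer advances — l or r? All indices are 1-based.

l=1 r=16: min(13,13)*15=195 best=195 *, r--
l=1 r=15: min(13,19)*14=182 best=195, l++

l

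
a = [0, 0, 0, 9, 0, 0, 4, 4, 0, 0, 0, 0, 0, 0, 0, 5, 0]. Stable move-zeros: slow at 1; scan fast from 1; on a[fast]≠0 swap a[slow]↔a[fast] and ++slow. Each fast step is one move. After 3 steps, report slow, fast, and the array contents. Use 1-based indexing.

slow=1, fast=4, a=[0, 0, 0, 9, 0, 0, 4, 4, 0, 0, 0, 0, 0, 0, 0, 5, 0]

(s=1,f=1) a[fast]=0 → fast++
(s=1,f=2) a[fast]=0 → fast++
(s=1,f=3) a[fast]=0 → fast++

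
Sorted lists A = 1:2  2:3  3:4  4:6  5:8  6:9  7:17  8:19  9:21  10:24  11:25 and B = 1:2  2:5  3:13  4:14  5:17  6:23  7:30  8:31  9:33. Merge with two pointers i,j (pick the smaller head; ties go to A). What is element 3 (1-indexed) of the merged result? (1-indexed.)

[i=1,j=1] A[i]=2<=B[j]=2 take 2 → i++
[i=2,j=1] A[i]=3>B[j]=2 take 2 → j++
[i=2,j=2] A[i]=3<=B[j]=5 take 3 → i++
[i=3,j=2] A[i]=4<=B[j]=5 take 4 → i++
[i=4,j=2] A[i]=6>B[j]=5 take 5 → j++
[i=4,j=3] A[i]=6<=B[j]=13 take 6 → i++
[i=5,j=3] A[i]=8<=B[j]=13 take 8 → i++
[i=6,j=3] A[i]=9<=B[j]=13 take 9 → i++
[i=7,j=3] A[i]=17>B[j]=13 take 13 → j++
[i=7,j=4] A[i]=17>B[j]=14 take 14 → j++
[i=7,j=5] A[i]=17<=B[j]=17 take 17 → i++
[i=8,j=5] A[i]=19>B[j]=17 take 17 → j++
[i=8,j=6] A[i]=19<=B[j]=23 take 19 → i++
[i=9,j=6] A[i]=21<=B[j]=23 take 21 → i++
[i=10,j=6] A[i]=24>B[j]=23 take 23 → j++
[i=10,j=7] A[i]=24<=B[j]=30 take 24 → i++
[i=11,j=7] A[i]=25<=B[j]=30 take 25 → i++
[i=12,j=7] A done, take B[j]=30 → j++
[i=12,j=8] A done, take B[j]=31 → j++
[i=12,j=9] A done, take B[j]=33 → j++

merged[3] = 3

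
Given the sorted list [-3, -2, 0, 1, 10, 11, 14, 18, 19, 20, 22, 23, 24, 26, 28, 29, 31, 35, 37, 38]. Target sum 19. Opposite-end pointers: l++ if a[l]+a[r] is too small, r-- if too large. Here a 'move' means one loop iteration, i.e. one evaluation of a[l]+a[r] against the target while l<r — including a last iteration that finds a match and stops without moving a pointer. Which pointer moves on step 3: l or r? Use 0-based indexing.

r

[0,19] -3+38=35 >19 → r--
[0,18] -3+37=34 >19 → r--
[0,17] -3+35=32 >19 → r--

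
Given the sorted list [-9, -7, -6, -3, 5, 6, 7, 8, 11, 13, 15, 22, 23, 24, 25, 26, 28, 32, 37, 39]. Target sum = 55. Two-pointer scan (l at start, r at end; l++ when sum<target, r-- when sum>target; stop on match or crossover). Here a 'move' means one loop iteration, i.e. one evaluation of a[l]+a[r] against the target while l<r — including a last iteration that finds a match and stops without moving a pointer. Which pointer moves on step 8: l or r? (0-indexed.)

l=0 r=19: -9+39=30 <55, l++
l=1 r=19: -7+39=32 <55, l++
l=2 r=19: -6+39=33 <55, l++
l=3 r=19: -3+39=36 <55, l++
l=4 r=19: 5+39=44 <55, l++
l=5 r=19: 6+39=45 <55, l++
l=6 r=19: 7+39=46 <55, l++
l=7 r=19: 8+39=47 <55, l++

l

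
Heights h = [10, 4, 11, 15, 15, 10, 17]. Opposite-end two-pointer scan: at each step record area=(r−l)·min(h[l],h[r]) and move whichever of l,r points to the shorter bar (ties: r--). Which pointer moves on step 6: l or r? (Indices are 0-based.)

l=0 r=6: min(10,17)*6=60 best=60 *, l++
l=1 r=6: min(4,17)*5=20 best=60, l++
l=2 r=6: min(11,17)*4=44 best=60, l++
l=3 r=6: min(15,17)*3=45 best=60, l++
l=4 r=6: min(15,17)*2=30 best=60, l++
l=5 r=6: min(10,17)*1=10 best=60, l++

l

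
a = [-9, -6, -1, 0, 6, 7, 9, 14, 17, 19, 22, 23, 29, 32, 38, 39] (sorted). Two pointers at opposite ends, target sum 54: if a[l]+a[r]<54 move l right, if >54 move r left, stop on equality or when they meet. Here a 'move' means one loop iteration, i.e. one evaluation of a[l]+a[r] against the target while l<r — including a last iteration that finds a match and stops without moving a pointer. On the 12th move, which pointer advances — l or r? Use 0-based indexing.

[0,15] -9+39=30 <54 → l++
[1,15] -6+39=33 <54 → l++
[2,15] -1+39=38 <54 → l++
[3,15] 0+39=39 <54 → l++
[4,15] 6+39=45 <54 → l++
[5,15] 7+39=46 <54 → l++
[6,15] 9+39=48 <54 → l++
[7,15] 14+39=53 <54 → l++
[8,15] 17+39=56 >54 → r--
[8,14] 17+38=55 >54 → r--
[8,13] 17+32=49 <54 → l++
[9,13] 19+32=51 <54 → l++

l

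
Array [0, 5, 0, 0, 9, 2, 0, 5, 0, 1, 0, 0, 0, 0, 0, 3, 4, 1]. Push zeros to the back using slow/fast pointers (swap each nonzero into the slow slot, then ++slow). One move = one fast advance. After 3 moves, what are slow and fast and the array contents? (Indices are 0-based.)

(s=0,f=0) a[fast]=0 → fast++
(s=0,f=1) a[fast]=5≠0 swap→a[0]=5 → slow++,fast++
(s=1,f=2) a[fast]=0 → fast++

slow=1, fast=3, a=[5, 0, 0, 0, 9, 2, 0, 5, 0, 1, 0, 0, 0, 0, 0, 3, 4, 1]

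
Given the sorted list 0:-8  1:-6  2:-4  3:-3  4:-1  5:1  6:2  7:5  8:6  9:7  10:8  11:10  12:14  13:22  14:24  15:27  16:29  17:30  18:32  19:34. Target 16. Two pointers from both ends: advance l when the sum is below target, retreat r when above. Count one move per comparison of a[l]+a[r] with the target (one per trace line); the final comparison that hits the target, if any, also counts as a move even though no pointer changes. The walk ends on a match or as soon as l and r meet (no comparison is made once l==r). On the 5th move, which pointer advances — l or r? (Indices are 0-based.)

r

[0,19] -8+34=26 >16 → r--
[0,18] -8+32=24 >16 → r--
[0,17] -8+30=22 >16 → r--
[0,16] -8+29=21 >16 → r--
[0,15] -8+27=19 >16 → r--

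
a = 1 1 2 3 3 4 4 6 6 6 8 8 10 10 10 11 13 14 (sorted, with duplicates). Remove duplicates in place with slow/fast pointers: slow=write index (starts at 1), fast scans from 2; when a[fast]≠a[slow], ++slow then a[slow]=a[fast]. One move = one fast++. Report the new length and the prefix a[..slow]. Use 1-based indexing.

length 10; prefix = [1, 2, 3, 4, 6, 8, 10, 11, 13, 14]

(s=1,f=2) a[fast]=1=a[slow] dup → fast++
(s=1,f=3) a[fast]=2≠a[slow]=1 write a[2]=2 → slow++,fast++
(s=2,f=4) a[fast]=3≠a[slow]=2 write a[3]=3 → slow++,fast++
(s=3,f=5) a[fast]=3=a[slow] dup → fast++
(s=3,f=6) a[fast]=4≠a[slow]=3 write a[4]=4 → slow++,fast++
(s=4,f=7) a[fast]=4=a[slow] dup → fast++
(s=4,f=8) a[fast]=6≠a[slow]=4 write a[5]=6 → slow++,fast++
(s=5,f=9) a[fast]=6=a[slow] dup → fast++
(s=5,f=10) a[fast]=6=a[slow] dup → fast++
(s=5,f=11) a[fast]=8≠a[slow]=6 write a[6]=8 → slow++,fast++
(s=6,f=12) a[fast]=8=a[slow] dup → fast++
(s=6,f=13) a[fast]=10≠a[slow]=8 write a[7]=10 → slow++,fast++
(s=7,f=14) a[fast]=10=a[slow] dup → fast++
(s=7,f=15) a[fast]=10=a[slow] dup → fast++
(s=7,f=16) a[fast]=11≠a[slow]=10 write a[8]=11 → slow++,fast++
(s=8,f=17) a[fast]=13≠a[slow]=11 write a[9]=13 → slow++,fast++
(s=9,f=18) a[fast]=14≠a[slow]=13 write a[10]=14 → slow++,fast++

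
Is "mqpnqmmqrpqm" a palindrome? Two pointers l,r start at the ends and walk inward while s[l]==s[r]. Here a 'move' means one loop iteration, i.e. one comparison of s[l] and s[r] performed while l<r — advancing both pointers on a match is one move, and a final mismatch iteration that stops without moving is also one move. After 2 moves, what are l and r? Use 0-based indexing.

l=2, r=9

[0,11] 'm'=='m' → l++,r--
[1,10] 'q'=='q' → l++,r--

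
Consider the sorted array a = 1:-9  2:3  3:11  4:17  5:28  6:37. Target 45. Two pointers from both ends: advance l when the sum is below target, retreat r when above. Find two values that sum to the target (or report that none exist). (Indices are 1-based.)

(17, 28)

[1,6] -9+37=28 <45 → l++
[2,6] 3+37=40 <45 → l++
[3,6] 11+37=48 >45 → r--
[3,5] 11+28=39 <45 → l++
[4,5] 17+28=45 → found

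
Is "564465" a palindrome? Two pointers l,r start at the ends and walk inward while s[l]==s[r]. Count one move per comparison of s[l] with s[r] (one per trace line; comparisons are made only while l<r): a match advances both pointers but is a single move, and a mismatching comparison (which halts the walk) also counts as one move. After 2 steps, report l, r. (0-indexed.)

[0,5] '5'=='5' → l++,r--
[1,4] '6'=='6' → l++,r--

l=2, r=3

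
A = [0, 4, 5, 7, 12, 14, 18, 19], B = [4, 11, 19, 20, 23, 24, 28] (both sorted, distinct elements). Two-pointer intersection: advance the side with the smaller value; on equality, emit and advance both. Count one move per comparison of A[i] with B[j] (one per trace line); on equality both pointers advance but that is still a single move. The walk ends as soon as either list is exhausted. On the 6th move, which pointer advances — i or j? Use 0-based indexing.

[i=0,j=0] 0<4 → i++
[i=1,j=0] 4==4 emit → i++,j++
[i=2,j=1] 5<11 → i++
[i=3,j=1] 7<11 → i++
[i=4,j=1] 12>11 → j++
[i=4,j=2] 12<19 → i++

i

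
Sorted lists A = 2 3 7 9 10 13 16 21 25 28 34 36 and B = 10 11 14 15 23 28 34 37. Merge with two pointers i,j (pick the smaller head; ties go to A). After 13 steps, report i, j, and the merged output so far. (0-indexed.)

[i=0,j=0] A[i]=2<=B[j]=10 take 2 → i++
[i=1,j=0] A[i]=3<=B[j]=10 take 3 → i++
[i=2,j=0] A[i]=7<=B[j]=10 take 7 → i++
[i=3,j=0] A[i]=9<=B[j]=10 take 9 → i++
[i=4,j=0] A[i]=10<=B[j]=10 take 10 → i++
[i=5,j=0] A[i]=13>B[j]=10 take 10 → j++
[i=5,j=1] A[i]=13>B[j]=11 take 11 → j++
[i=5,j=2] A[i]=13<=B[j]=14 take 13 → i++
[i=6,j=2] A[i]=16>B[j]=14 take 14 → j++
[i=6,j=3] A[i]=16>B[j]=15 take 15 → j++
[i=6,j=4] A[i]=16<=B[j]=23 take 16 → i++
[i=7,j=4] A[i]=21<=B[j]=23 take 21 → i++
[i=8,j=4] A[i]=25>B[j]=23 take 23 → j++

i=8, j=5, merged so far=[2, 3, 7, 9, 10, 10, 11, 13, 14, 15, 16, 21, 23]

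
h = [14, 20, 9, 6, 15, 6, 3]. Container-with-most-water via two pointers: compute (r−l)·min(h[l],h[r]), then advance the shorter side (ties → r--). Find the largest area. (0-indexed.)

[0,6] min(14,3)*6=18 best=18 * → r--
[0,5] min(14,6)*5=30 best=30 * → r--
[0,4] min(14,15)*4=56 best=56 * → l++
[1,4] min(20,15)*3=45 best=56 → r--
[1,3] min(20,6)*2=12 best=56 → r--
[1,2] min(20,9)*1=9 best=56 → r--

max area = 56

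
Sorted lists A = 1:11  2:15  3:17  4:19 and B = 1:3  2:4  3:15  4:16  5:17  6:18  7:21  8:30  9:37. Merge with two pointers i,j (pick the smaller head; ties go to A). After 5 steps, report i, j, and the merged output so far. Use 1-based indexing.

i=1 j=1: A[i]=11>B[j]=3 take 3, j++
i=1 j=2: A[i]=11>B[j]=4 take 4, j++
i=1 j=3: A[i]=11<=B[j]=15 take 11, i++
i=2 j=3: A[i]=15<=B[j]=15 take 15, i++
i=3 j=3: A[i]=17>B[j]=15 take 15, j++

i=3, j=4, merged so far=[3, 4, 11, 15, 15]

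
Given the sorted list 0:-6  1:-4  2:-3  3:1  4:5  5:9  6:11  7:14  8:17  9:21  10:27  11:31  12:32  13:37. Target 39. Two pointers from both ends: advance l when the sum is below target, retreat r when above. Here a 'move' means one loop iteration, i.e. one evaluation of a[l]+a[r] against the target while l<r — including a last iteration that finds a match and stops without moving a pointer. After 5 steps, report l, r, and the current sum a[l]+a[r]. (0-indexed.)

l=4, r=12, sum=37

l=0 r=13: -6+37=31 <39, l++
l=1 r=13: -4+37=33 <39, l++
l=2 r=13: -3+37=34 <39, l++
l=3 r=13: 1+37=38 <39, l++
l=4 r=13: 5+37=42 >39, r--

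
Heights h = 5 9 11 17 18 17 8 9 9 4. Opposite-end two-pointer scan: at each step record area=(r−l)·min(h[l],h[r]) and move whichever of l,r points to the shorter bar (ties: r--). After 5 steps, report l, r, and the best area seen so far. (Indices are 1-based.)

l=1 r=10: min(5,4)*9=36 best=36 *, r--
l=1 r=9: min(5,9)*8=40 best=40 *, l++
l=2 r=9: min(9,9)*7=63 best=63 *, r--
l=2 r=8: min(9,9)*6=54 best=63, r--
l=2 r=7: min(9,8)*5=40 best=63, r--

l=2, r=6, best area=63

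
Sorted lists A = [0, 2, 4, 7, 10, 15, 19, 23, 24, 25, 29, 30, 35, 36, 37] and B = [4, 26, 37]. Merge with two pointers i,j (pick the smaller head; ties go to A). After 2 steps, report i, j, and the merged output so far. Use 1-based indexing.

i=1 j=1: A[i]=0<=B[j]=4 take 0, i++
i=2 j=1: A[i]=2<=B[j]=4 take 2, i++

i=3, j=1, merged so far=[0, 2]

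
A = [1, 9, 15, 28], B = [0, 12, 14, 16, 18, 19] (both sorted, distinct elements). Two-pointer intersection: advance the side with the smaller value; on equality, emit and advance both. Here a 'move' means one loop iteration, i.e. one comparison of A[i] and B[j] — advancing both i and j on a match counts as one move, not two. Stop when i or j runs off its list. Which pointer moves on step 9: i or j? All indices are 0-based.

j

i=0 j=0: 1>0, j++
i=0 j=1: 1<12, i++
i=1 j=1: 9<12, i++
i=2 j=1: 15>12, j++
i=2 j=2: 15>14, j++
i=2 j=3: 15<16, i++
i=3 j=3: 28>16, j++
i=3 j=4: 28>18, j++
i=3 j=5: 28>19, j++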